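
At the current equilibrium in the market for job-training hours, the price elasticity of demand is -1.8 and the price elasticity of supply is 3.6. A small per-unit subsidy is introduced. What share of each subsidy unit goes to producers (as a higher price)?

Producer share = 1/3

For a small subsidy around the equilibrium, the benefit split depends on the relative slopes, which at a point are proportional to the elasticities.
Buyer share = εs/(εs + |εd|) = 3.6/(3.6 + 1.8) = 2/3; seller share = |εd|/(εs + |εd|) = 1/3.
So producers capture 1/3 of the subsidy.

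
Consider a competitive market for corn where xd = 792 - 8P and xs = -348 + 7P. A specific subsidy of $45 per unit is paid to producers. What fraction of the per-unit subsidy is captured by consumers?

Pre-subsidy: 792 - 8P = -348 + 7P gives P* = 76, x* = 184.
With the subsidy, sellers receive Ps = Pb + 45 for each unit, where Pb is the price buyers pay.
Supply in terms of Pb becomes xs = -348 + 7(Pb + 45) = -33 + 7Pb. Setting this equal to demand: 792 - 8Pb = -33 + 7Pb, so Pb = 55.
Sellers receive Ps = 55 + 45 = 100; x' = 792 − 8·55 = 352.
Buyers' price falls by P* − Pb = 76 − 55 = 21; sellers' price rises by Ps − P* = 100 − 76 = 24.
So consumers capture 21/45 = 7/15 of each unit of subsidy.

Consumer share = 7/15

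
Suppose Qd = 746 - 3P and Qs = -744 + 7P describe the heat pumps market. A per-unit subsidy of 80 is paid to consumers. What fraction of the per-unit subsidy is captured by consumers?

Consumer share = 0.7

Pre-subsidy: 746 - 3P = -744 + 7P gives P* = 149, Q* = 299.
With the rebate, buyers effectively pay Pb = Ps − 80, where Ps is the price sellers receive.
Demand in terms of Ps becomes Qd = 746 − 3(Ps − 80) = 986 - 3Ps. Setting this equal to supply: 986 - 3Ps = -744 + 7Ps, so Ps = 173.
Buyers pay Pb = 173 − 80 = 93; Q' = -744 + 7·173 = 467.
Buyers' price falls by P* − Pb = 149 − 93 = 56; sellers' price rises by Ps − P* = 173 − 149 = 24.
So consumers capture 56/80 = 0.7 of each unit of subsidy.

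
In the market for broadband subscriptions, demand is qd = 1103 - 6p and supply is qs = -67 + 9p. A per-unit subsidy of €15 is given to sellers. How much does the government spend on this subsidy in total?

Pre-subsidy: 1103 - 6p = -67 + 9p gives p* = 78, q* = 635.
With the subsidy, sellers receive ps = pb + 15 for each unit, where pb is the price buyers pay.
Supply in terms of pb becomes qs = -67 + 9(pb + 15) = 68 + 9pb. Setting this equal to demand: 1103 - 6pb = 68 + 9pb, so pb = 69.
Sellers receive ps = 69 + 15 = 84; q' = 1103 − 6·69 = 689.
Government outlay = subsidy × quantity = 15 × 689 = 10335.

Government cost = €10335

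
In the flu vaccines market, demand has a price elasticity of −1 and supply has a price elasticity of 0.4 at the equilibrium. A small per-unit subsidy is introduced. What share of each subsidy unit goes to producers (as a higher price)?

For a small subsidy around the equilibrium, the benefit split depends on the relative slopes, which at a point are proportional to the elasticities.
Buyer share = εs/(εs + |εd|) = 0.4/(0.4 + 1) = 2/7; seller share = |εd|/(εs + |εd|) = 5/7.
So producers capture 5/7 of the subsidy.

Producer share = 5/7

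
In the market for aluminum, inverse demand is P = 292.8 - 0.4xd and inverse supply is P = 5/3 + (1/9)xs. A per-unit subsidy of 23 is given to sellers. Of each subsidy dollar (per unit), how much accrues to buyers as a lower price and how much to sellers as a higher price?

Buyers gain 18 per unit; sellers gain 5 per unit

Pre-subsidy: 292.8 - 0.4x = 5/3 + (1/9)x gives x* = 13101/23 and P* = 1494/23.
With the subsidy, sellers receive Ps = Pb + 23 for each unit, where Pb is the price buyers pay.
On the curves, Pb = 292.8 - 0.4x and Ps = 5/3 + (1/9)x; the wedge Ps − Pb = 23 gives 5/3 + (1/9)x − (292.8 - 0.4x) = 23, so x' = 14136/23.
Then Pb = 292.8 − 0.4·(14136/23) = 1080/23 and Ps = 5/3 + (1/9)·(14136/23) = 1609/23.
Buyers' price falls by P* − Pb = 1494/23 − 1080/23 = 18; sellers' price rises by Ps − P* = 1609/23 − 1494/23 = 5.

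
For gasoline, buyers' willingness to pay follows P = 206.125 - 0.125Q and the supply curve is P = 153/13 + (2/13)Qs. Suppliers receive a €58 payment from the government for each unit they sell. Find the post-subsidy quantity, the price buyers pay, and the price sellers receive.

Pre-subsidy: 206.125 - 0.125Q = 153/13 + (2/13)Q gives Q* = 697 and P* = 119.
With the subsidy, sellers receive Ps = Pb + 58 for each unit, where Pb is the price buyers pay.
On the curves, Pb = 206.125 - 0.125Q and Ps = 153/13 + (2/13)Q; the wedge Ps − Pb = 58 gives 153/13 + (2/13)Q − (206.125 - 0.125Q) = 58, so Q' = 905.
Then Pb = 206.125 − 0.125·905 = 93 and Ps = 153/13 + (2/13)·905 = 151.

Q' = 905; buyers pay €93; sellers receive €151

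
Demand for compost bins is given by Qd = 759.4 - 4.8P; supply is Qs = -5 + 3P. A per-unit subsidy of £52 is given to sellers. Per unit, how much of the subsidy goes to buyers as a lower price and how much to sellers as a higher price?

Buyers gain £20 per unit; sellers gain £32 per unit

Pre-subsidy: 759.4 - 4.8P = -5 + 3P gives P* = 98, Q* = 289.
With the subsidy, sellers receive Ps = Pb + 52 for each unit, where Pb is the price buyers pay.
Supply in terms of Pb becomes Qs = -5 + 3(Pb + 52) = 151 + 3Pb. Setting this equal to demand: 759.4 - 4.8Pb = 151 + 3Pb, so Pb = 78.
Sellers receive Ps = 78 + 52 = 130; Q' = 759.4 − 4.8·78 = 385.
Buyers' price falls by P* − Pb = 98 − 78 = 20; sellers' price rises by Ps − P* = 130 − 98 = 32.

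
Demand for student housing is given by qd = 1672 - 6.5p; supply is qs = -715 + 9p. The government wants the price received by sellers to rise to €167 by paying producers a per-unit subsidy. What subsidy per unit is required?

At a seller price of 167, quantity supplied is -715 + 9·167 = 788.
Buyers absorb 788 only when they pay pb with 1672 − 6.5·pb = 788, i.e. pb = 136.
s = ps − pb = 167 − 136 = 31.

Required subsidy s = €31 per unit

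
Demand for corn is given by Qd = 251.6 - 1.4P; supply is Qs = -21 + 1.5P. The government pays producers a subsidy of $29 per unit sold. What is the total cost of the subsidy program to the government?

Pre-subsidy: 251.6 - 1.4P = -21 + 1.5P gives P* = 94, Q* = 120.
With the subsidy, sellers receive Ps = Pb + 29 for each unit, where Pb is the price buyers pay.
Supply in terms of Pb becomes Qs = -21 + 1.5(Pb + 29) = 22.5 + 1.5Pb. Setting this equal to demand: 251.6 - 1.4Pb = 22.5 + 1.5Pb, so Pb = 79.
Sellers receive Ps = 79 + 29 = 108; Q' = 251.6 − 1.4·79 = 141.
Government outlay = subsidy × quantity = 29 × 141 = 4089.

Government cost = $4089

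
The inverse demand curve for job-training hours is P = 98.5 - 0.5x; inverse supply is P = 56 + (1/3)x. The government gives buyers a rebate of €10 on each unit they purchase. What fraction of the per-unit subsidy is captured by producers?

Pre-subsidy: 98.5 - 0.5x = 56 + (1/3)x gives x* = 51 and P* = 73.
With the rebate, buyers effectively pay Pb = Ps − 10, where Ps is the price sellers receive.
On the curves, Pb = 98.5 - 0.5x and Ps = 56 + (1/3)x; the wedge Ps − Pb = 10 gives 56 + (1/3)x − (98.5 - 0.5x) = 10, so x' = 63.
Then Pb = 98.5 − 0.5·63 = 67 and Ps = 56 + (1/3)·63 = 77.
Buyers' price falls by P* − Pb = 73 − 67 = 6; sellers' price rises by Ps − P* = 77 − 73 = 4.
So producers capture 4/10 = 0.4 of each unit of subsidy.

Producer share = 0.4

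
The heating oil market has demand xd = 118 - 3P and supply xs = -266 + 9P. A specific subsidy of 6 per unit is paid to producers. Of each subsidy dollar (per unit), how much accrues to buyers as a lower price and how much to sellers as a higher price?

Pre-subsidy: 118 - 3P = -266 + 9P gives P* = 32, x* = 22.
With the subsidy, sellers receive Ps = Pb + 6 for each unit, where Pb is the price buyers pay.
Supply in terms of Pb becomes xs = -266 + 9(Pb + 6) = -212 + 9Pb. Setting this equal to demand: 118 - 3Pb = -212 + 9Pb, so Pb = 27.5.
Sellers receive Ps = 27.5 + 6 = 33.5; x' = 118 − 3·27.5 = 35.5.
Buyers' price falls by P* − Pb = 32 − 27.5 = 4.5; sellers' price rises by Ps − P* = 33.5 − 32 = 1.5.

Buyers gain 4.5 per unit; sellers gain 1.5 per unit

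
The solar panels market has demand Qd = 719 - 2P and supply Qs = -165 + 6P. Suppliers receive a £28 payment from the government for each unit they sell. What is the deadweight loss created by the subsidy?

Deadweight loss = £588

Pre-subsidy: 719 - 2P = -165 + 6P gives P* = 110.5, Q* = 498.
With the subsidy, sellers receive Ps = Pb + 28 for each unit, where Pb is the price buyers pay.
Supply in terms of Pb becomes Qs = -165 + 6(Pb + 28) = 3 + 6Pb. Setting this equal to demand: 719 - 2Pb = 3 + 6Pb, so Pb = 89.5.
Sellers receive Ps = 89.5 + 28 = 117.5; Q' = 719 − 2·89.5 = 540.
The subsidy expands output by 540 − 498 = 42 past the efficient level; on those units the gap between marginal cost and willingness to pay runs from 0 up to 28.
DWL = ½ × 28 × 42 = 588.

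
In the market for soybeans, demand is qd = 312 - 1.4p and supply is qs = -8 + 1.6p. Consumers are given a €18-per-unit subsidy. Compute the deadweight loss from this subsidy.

Pre-subsidy: 312 - 1.4p = -8 + 1.6p gives p* = 320/3, q* = 488/3.
With the rebate, buyers effectively pay pb = ps − 18, where ps is the price sellers receive.
Demand in terms of ps becomes qd = 312 − 1.4(ps − 18) = 337.2 - 1.4ps. Setting this equal to supply: 337.2 - 1.4ps = -8 + 1.6ps, so ps = 1726/15.
Buyers pay pb = 1726/15 − 18 = 1456/15; q' = -8 + 1.6·(1726/15) = 13208/75.
The subsidy expands output by 13208/75 − 488/3 = 13.44 past the efficient level; on those units the gap between marginal cost and willingness to pay runs from 0 up to 18.
DWL = ½ × 18 × 13.44 = 120.96.

Deadweight loss = €120.96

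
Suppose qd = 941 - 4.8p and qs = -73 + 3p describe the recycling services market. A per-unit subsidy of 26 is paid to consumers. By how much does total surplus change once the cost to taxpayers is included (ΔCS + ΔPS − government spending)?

Net change in total surplus = -624

Pre-subsidy: 941 - 4.8p = -73 + 3p gives p* = 130, q* = 317.
With the rebate, buyers effectively pay pb = ps − 26, where ps is the price sellers receive.
Demand in terms of ps becomes qd = 941 − 4.8(ps − 26) = 1065.8 - 4.8ps. Setting this equal to supply: 1065.8 - 4.8ps = -73 + 3ps, so ps = 146.
Buyers pay pb = 146 − 26 = 120; q' = -73 + 3·146 = 365.
ΔCS = ½(317 + 365)(130 − 120) = 3410; ΔPS = ½(317 + 365)(146 − 130) = 5456.
Government spending = 26 × 365 = 9490.
Net change = 3410 + 5456 − 9490 = -624. The loss equals the DWL triangle ½·26·48.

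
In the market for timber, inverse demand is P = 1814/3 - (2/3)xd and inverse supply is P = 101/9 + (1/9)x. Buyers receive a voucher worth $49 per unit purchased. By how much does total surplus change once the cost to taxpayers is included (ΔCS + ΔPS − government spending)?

Pre-subsidy: 1814/3 - (2/3)x = 101/9 + (1/9)x gives x* = 763 and P* = 96.
With the rebate, buyers effectively pay Pb = Ps − 49, where Ps is the price sellers receive.
On the curves, Pb = 1814/3 - (2/3)x and Ps = 101/9 + (1/9)x; the wedge Ps − Pb = 49 gives 101/9 + (1/9)x − (1814/3 - (2/3)x) = 49, so x' = 826.
Then Pb = 1814/3 − (2/3)·826 = 54 and Ps = 101/9 + (1/9)·826 = 103.
ΔCS = ½(763 + 826)(96 − 54) = 33369; ΔPS = ½(763 + 826)(103 − 96) = 5561.5.
Government spending = 49 × 826 = 40474.
Net change = 33369 + 5561.5 − 40474 = -1543.5. The loss equals the DWL triangle ½·49·63.

Net change in total surplus = -$1543.5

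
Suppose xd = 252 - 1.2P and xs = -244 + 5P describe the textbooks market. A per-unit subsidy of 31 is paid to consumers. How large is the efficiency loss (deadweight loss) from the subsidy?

Deadweight loss = 465

Pre-subsidy: 252 - 1.2P = -244 + 5P gives P* = 80, x* = 156.
With the rebate, buyers effectively pay Pb = Ps − 31, where Ps is the price sellers receive.
Demand in terms of Ps becomes xd = 252 − 1.2(Ps − 31) = 289.2 - 1.2Ps. Setting this equal to supply: 289.2 - 1.2Ps = -244 + 5Ps, so Ps = 86.
Buyers pay Pb = 86 − 31 = 55; x' = -244 + 5·86 = 186.
The subsidy expands output by 186 − 156 = 30 past the efficient level; on those units the gap between marginal cost and willingness to pay runs from 0 up to 31.
DWL = ½ × 31 × 30 = 465.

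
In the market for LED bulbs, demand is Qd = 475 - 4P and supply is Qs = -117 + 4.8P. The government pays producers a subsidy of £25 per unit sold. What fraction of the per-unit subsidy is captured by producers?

Producer share = 5/11

Pre-subsidy: 475 - 4P = -117 + 4.8P gives P* = 740/11, Q* = 2265/11.
With the subsidy, sellers receive Ps = Pb + 25 for each unit, where Pb is the price buyers pay.
Supply in terms of Pb becomes Qs = -117 + 4.8(Pb + 25) = 3 + 4.8Pb. Setting this equal to demand: 475 - 4Pb = 3 + 4.8Pb, so Pb = 590/11.
Sellers receive Ps = 590/11 + 25 = 865/11; Q' = 475 − 4·(590/11) = 2865/11.
Buyers' price falls by P* − Pb = 740/11 − 590/11 = 150/11; sellers' price rises by Ps − P* = 865/11 − 740/11 = 125/11.
So producers capture (125/11)/25 = 5/11 of each unit of subsidy.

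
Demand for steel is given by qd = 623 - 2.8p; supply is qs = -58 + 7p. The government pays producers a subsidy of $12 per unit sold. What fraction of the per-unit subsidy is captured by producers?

Pre-subsidy: 623 - 2.8p = -58 + 7p gives p* = 3405/49, q* = 2999/7.
With the subsidy, sellers receive ps = pb + 12 for each unit, where pb is the price buyers pay.
Supply in terms of pb becomes qs = -58 + 7(pb + 12) = 26 + 7pb. Setting this equal to demand: 623 - 2.8pb = 26 + 7pb, so pb = 2985/49.
Sellers receive ps = 2985/49 + 12 = 3573/49; q' = 623 − 2.8·(2985/49) = 3167/7.
Buyers' price falls by p* − pb = 3405/49 − 2985/49 = 60/7; sellers' price rises by ps − p* = 3573/49 − 3405/49 = 24/7.
So producers capture (24/7)/12 = 2/7 of each unit of subsidy.

Producer share = 2/7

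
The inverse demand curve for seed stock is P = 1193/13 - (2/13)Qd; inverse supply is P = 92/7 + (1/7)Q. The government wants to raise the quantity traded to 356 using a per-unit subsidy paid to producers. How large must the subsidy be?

Required subsidy s = 27 per unit

At Q = 356, from the demand curve buyers pay Pb = 1193/13 − (2/13)·356 = 37; from the supply curve sellers need Ps = 92/7 + (1/7)·356 = 64.
The subsidy must fill the gap: s = Ps − Pb = 64 − 37 = 27.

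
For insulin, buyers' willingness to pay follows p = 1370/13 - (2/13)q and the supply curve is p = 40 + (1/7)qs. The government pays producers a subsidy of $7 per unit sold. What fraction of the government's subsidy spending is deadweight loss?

DWL / government spending = 91/1882

Pre-subsidy: 1370/13 - (2/13)q = 40 + (1/7)q gives q* = 5950/27 and p* = 1930/27.
With the subsidy, sellers receive ps = pb + 7 for each unit, where pb is the price buyers pay.
On the curves, pb = 1370/13 - (2/13)q and ps = 40 + (1/7)q; the wedge ps − pb = 7 gives 40 + (1/7)q − (1370/13 - (2/13)q) = 7, so q' = 6587/27.
Then pb = 1370/13 − (2/13)·(6587/27) = 1832/27 and ps = 40 + (1/7)·(6587/27) = 2021/27.
ΔCS = ½(5950/27 + 6587/27)(1930/27 − 1832/27) = 68257/81; ΔPS = ½(5950/27 + 6587/27)(2021/27 − 1930/27) = 126763/162.
Government spending = 7 × 6587/27 = 46109/27.
DWL = ½ × 7 × (6587/27 − 5950/27) = 4459/54; fraction = (4459/54) / (46109/27) = 91/1882.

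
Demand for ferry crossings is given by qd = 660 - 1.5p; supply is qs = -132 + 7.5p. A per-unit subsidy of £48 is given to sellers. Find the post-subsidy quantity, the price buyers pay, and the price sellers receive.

q' = 588; buyers pay £48; sellers receive £96

Pre-subsidy: 660 - 1.5p = -132 + 7.5p gives p* = 88, q* = 528.
With the subsidy, sellers receive ps = pb + 48 for each unit, where pb is the price buyers pay.
Supply in terms of pb becomes qs = -132 + 7.5(pb + 48) = 228 + 7.5pb. Setting this equal to demand: 660 - 1.5pb = 228 + 7.5pb, so pb = 48.
Sellers receive ps = 48 + 48 = 96; q' = 660 − 1.5·48 = 588.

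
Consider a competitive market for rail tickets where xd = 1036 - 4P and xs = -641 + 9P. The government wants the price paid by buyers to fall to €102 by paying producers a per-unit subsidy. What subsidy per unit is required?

Required subsidy s = €39 per unit

At a buyer price of 102, quantity demanded is 1036 − 4·102 = 628.
Sellers supply 628 only when they receive Ps with -641 + 9·Ps = 628, i.e. Ps = 141.
s = Ps − Pb = 141 − 102 = 39.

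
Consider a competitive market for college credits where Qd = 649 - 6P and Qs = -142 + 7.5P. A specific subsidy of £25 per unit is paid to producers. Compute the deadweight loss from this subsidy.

Deadweight loss = 3125/3

Pre-subsidy: 649 - 6P = -142 + 7.5P gives P* = 1582/27, Q* = 2677/9.
With the subsidy, sellers receive Ps = Pb + 25 for each unit, where Pb is the price buyers pay.
Supply in terms of Pb becomes Qs = -142 + 7.5(Pb + 25) = 45.5 + 7.5Pb. Setting this equal to demand: 649 - 6Pb = 45.5 + 7.5Pb, so Pb = 1207/27.
Sellers receive Ps = 1207/27 + 25 = 1882/27; Q' = 649 − 6·(1207/27) = 3427/9.
The subsidy expands output by 3427/9 − 2677/9 = 250/3 past the efficient level; on those units the gap between marginal cost and willingness to pay runs from 0 up to 25.
DWL = ½ × 25 × 250/3 = 3125/3.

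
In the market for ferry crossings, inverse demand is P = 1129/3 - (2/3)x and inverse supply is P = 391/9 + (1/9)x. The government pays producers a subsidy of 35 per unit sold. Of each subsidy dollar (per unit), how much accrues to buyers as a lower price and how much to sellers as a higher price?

Buyers gain 30 per unit; sellers gain 5 per unit

Pre-subsidy: 1129/3 - (2/3)x = 391/9 + (1/9)x gives x* = 428 and P* = 91.
With the subsidy, sellers receive Ps = Pb + 35 for each unit, where Pb is the price buyers pay.
On the curves, Pb = 1129/3 - (2/3)x and Ps = 391/9 + (1/9)x; the wedge Ps − Pb = 35 gives 391/9 + (1/9)x − (1129/3 - (2/3)x) = 35, so x' = 473.
Then Pb = 1129/3 − (2/3)·473 = 61 and Ps = 391/9 + (1/9)·473 = 96.
Buyers' price falls by P* − Pb = 91 − 61 = 30; sellers' price rises by Ps − P* = 96 − 91 = 5.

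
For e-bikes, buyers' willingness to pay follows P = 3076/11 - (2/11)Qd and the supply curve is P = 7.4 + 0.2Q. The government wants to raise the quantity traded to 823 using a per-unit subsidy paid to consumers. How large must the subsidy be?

At Q = 823, from the demand curve buyers pay Pb = 3076/11 − (2/11)·823 = 130; from the supply curve sellers need Ps = 7.4 + 0.2·823 = 172.
The subsidy must fill the gap: s = Ps − Pb = 172 − 130 = 42.

Required subsidy s = 42 per unit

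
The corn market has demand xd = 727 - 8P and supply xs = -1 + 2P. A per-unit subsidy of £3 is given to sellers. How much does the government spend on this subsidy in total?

Pre-subsidy: 727 - 8P = -1 + 2P gives P* = 72.8, x* = 144.6.
With the subsidy, sellers receive Ps = Pb + 3 for each unit, where Pb is the price buyers pay.
Supply in terms of Pb becomes xs = -1 + 2(Pb + 3) = 5 + 2Pb. Setting this equal to demand: 727 - 8Pb = 5 + 2Pb, so Pb = 72.2.
Sellers receive Ps = 72.2 + 3 = 75.2; x' = 727 − 8·72.2 = 149.4.
Government outlay = subsidy × quantity = 3 × 149.4 = 448.2.

Government cost = £448.2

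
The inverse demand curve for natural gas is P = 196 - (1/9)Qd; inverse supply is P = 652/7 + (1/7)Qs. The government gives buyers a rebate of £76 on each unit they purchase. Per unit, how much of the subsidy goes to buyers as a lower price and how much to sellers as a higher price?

Buyers gain £33.25 per unit; sellers gain £42.75 per unit

Pre-subsidy: 196 - (1/9)Q = 652/7 + (1/7)Q gives Q* = 405 and P* = 151.
With the rebate, buyers effectively pay Pb = Ps − 76, where Ps is the price sellers receive.
On the curves, Pb = 196 - (1/9)Q and Ps = 652/7 + (1/7)Q; the wedge Ps − Pb = 76 gives 652/7 + (1/7)Q − (196 - (1/9)Q) = 76, so Q' = 704.25.
Then Pb = 196 − (1/9)·704.25 = 117.75 and Ps = 652/7 + (1/7)·704.25 = 193.75.
Buyers' price falls by P* − Pb = 151 − 117.75 = 33.25; sellers' price rises by Ps − P* = 193.75 − 151 = 42.75.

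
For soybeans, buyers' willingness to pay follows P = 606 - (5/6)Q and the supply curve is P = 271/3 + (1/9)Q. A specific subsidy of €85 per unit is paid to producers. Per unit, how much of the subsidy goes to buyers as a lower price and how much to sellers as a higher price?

Pre-subsidy: 606 - (5/6)Q = 271/3 + (1/9)Q gives Q* = 546 and P* = 151.
With the subsidy, sellers receive Ps = Pb + 85 for each unit, where Pb is the price buyers pay.
On the curves, Pb = 606 - (5/6)Q and Ps = 271/3 + (1/9)Q; the wedge Ps − Pb = 85 gives 271/3 + (1/9)Q − (606 - (5/6)Q) = 85, so Q' = 636.
Then Pb = 606 − (5/6)·636 = 76 and Ps = 271/3 + (1/9)·636 = 161.
Buyers' price falls by P* − Pb = 151 − 76 = 75; sellers' price rises by Ps − P* = 161 − 151 = 10.

Buyers gain €75 per unit; sellers gain €10 per unit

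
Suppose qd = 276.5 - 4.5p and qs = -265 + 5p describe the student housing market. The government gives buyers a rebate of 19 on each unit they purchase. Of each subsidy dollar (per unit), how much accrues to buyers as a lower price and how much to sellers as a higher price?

Buyers gain 10 per unit; sellers gain 9 per unit

Pre-subsidy: 276.5 - 4.5p = -265 + 5p gives p* = 57, q* = 20.
With the rebate, buyers effectively pay pb = ps − 19, where ps is the price sellers receive.
Demand in terms of ps becomes qd = 276.5 − 4.5(ps − 19) = 362 - 4.5ps. Setting this equal to supply: 362 - 4.5ps = -265 + 5ps, so ps = 66.
Buyers pay pb = 66 − 19 = 47; q' = -265 + 5·66 = 65.
Buyers' price falls by p* − pb = 57 − 47 = 10; sellers' price rises by ps − p* = 66 − 57 = 9.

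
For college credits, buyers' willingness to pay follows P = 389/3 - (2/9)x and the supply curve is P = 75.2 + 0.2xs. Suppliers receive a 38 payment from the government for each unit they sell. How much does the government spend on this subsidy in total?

Pre-subsidy: 389/3 - (2/9)x = 75.2 + 0.2x gives x* = 129 and P* = 101.
With the subsidy, sellers receive Ps = Pb + 38 for each unit, where Pb is the price buyers pay.
On the curves, Pb = 389/3 - (2/9)x and Ps = 75.2 + 0.2x; the wedge Ps − Pb = 38 gives 75.2 + 0.2x − (389/3 - (2/9)x) = 38, so x' = 219.
Then Pb = 389/3 − (2/9)·219 = 81 and Ps = 75.2 + 0.2·219 = 119.
Government outlay = subsidy × quantity = 38 × 219 = 8322.

Government cost = 8322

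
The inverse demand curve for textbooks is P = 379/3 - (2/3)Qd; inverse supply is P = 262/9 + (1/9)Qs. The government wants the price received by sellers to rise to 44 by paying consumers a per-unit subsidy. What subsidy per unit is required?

Required subsidy s = 7 per unit

At a seller price of 44, quantity supplied is -262 + 9·44 = 134.
Buyers absorb 134 only when they pay Pb = 379/3 − (2/3)·134 = 37.
s = Ps − Pb = 44 − 37 = 7.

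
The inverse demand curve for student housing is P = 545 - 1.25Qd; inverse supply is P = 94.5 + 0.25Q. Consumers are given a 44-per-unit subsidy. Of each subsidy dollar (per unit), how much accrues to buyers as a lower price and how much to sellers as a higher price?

Buyers gain 110/3 per unit; sellers gain 22/3 per unit

Pre-subsidy: 545 - 1.25Q = 94.5 + 0.25Q gives Q* = 901/3 and P* = 2035/12.
With the rebate, buyers effectively pay Pb = Ps − 44, where Ps is the price sellers receive.
On the curves, Pb = 545 - 1.25Q and Ps = 94.5 + 0.25Q; the wedge Ps − Pb = 44 gives 94.5 + 0.25Q − (545 - 1.25Q) = 44, so Q' = 989/3.
Then Pb = 545 − 1.25·(989/3) = 1595/12 and Ps = 94.5 + 0.25·(989/3) = 2123/12.
Buyers' price falls by P* − Pb = 2035/12 − 1595/12 = 110/3; sellers' price rises by Ps − P* = 2123/12 − 2035/12 = 22/3.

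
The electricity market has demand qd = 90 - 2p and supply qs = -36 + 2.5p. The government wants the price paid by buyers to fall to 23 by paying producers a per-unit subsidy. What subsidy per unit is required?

Required subsidy s = 9 per unit

At a buyer price of 23, quantity demanded is 90 − 2·23 = 44.
Sellers supply 44 only when they receive ps with -36 + 2.5·ps = 44, i.e. ps = 32.
s = ps − pb = 32 − 23 = 9.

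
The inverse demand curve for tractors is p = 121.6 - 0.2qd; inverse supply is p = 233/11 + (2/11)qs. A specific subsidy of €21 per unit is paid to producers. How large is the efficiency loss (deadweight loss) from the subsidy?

Deadweight loss = €577.5

Pre-subsidy: 121.6 - 0.2q = 233/11 + (2/11)q gives q* = 263 and p* = 69.
With the subsidy, sellers receive ps = pb + 21 for each unit, where pb is the price buyers pay.
On the curves, pb = 121.6 - 0.2q and ps = 233/11 + (2/11)q; the wedge ps − pb = 21 gives 233/11 + (2/11)q − (121.6 - 0.2q) = 21, so q' = 318.
Then pb = 121.6 − 0.2·318 = 58 and ps = 233/11 + (2/11)·318 = 79.
The subsidy expands output by 318 − 263 = 55 past the efficient level; on those units the gap between marginal cost and willingness to pay runs from 0 up to 21.
DWL = ½ × 21 × 55 = 577.5.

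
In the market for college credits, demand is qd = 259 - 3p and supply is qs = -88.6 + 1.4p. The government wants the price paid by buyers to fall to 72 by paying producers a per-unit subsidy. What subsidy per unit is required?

Required subsidy s = 22 per unit

At a buyer price of 72, quantity demanded is 259 − 3·72 = 43.
Sellers supply 43 only when they receive ps with -88.6 + 1.4·ps = 43, i.e. ps = 94.
s = ps − pb = 94 − 72 = 22.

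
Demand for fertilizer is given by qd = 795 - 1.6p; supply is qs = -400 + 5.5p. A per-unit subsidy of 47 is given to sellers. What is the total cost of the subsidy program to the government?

Government cost = 1948667/71

Pre-subsidy: 795 - 1.6p = -400 + 5.5p gives p* = 11950/71, q* = 37325/71.
With the subsidy, sellers receive ps = pb + 47 for each unit, where pb is the price buyers pay.
Supply in terms of pb becomes qs = -400 + 5.5(pb + 47) = -141.5 + 5.5pb. Setting this equal to demand: 795 - 1.6pb = -141.5 + 5.5pb, so pb = 9365/71.
Sellers receive ps = 9365/71 + 47 = 12702/71; q' = 795 − 1.6·(9365/71) = 41461/71.
Government outlay = subsidy × quantity = 47 × 41461/71 = 1948667/71.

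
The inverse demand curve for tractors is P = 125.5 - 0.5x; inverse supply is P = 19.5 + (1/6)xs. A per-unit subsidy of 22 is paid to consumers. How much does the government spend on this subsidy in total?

Government cost = 4224

Pre-subsidy: 125.5 - 0.5x = 19.5 + (1/6)x gives x* = 159 and P* = 46.
With the rebate, buyers effectively pay Pb = Ps − 22, where Ps is the price sellers receive.
On the curves, Pb = 125.5 - 0.5x and Ps = 19.5 + (1/6)x; the wedge Ps − Pb = 22 gives 19.5 + (1/6)x − (125.5 - 0.5x) = 22, so x' = 192.
Then Pb = 125.5 − 0.5·192 = 29.5 and Ps = 19.5 + (1/6)·192 = 51.5.
Government outlay = subsidy × quantity = 22 × 192 = 4224.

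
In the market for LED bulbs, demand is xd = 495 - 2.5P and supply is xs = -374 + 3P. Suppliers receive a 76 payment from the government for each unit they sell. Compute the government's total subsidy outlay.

Government cost = 170240/11

Pre-subsidy: 495 - 2.5P = -374 + 3P gives P* = 158, x* = 100.
With the subsidy, sellers receive Ps = Pb + 76 for each unit, where Pb is the price buyers pay.
Supply in terms of Pb becomes xs = -374 + 3(Pb + 76) = -146 + 3Pb. Setting this equal to demand: 495 - 2.5Pb = -146 + 3Pb, so Pb = 1282/11.
Sellers receive Ps = 1282/11 + 76 = 2118/11; x' = 495 − 2.5·(1282/11) = 2240/11.
Government outlay = subsidy × quantity = 76 × 2240/11 = 170240/11.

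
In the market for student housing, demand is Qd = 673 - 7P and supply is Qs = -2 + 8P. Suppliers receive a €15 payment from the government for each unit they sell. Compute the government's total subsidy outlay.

Pre-subsidy: 673 - 7P = -2 + 8P gives P* = 45, Q* = 358.
With the subsidy, sellers receive Ps = Pb + 15 for each unit, where Pb is the price buyers pay.
Supply in terms of Pb becomes Qs = -2 + 8(Pb + 15) = 118 + 8Pb. Setting this equal to demand: 673 - 7Pb = 118 + 8Pb, so Pb = 37.
Sellers receive Ps = 37 + 15 = 52; Q' = 673 − 7·37 = 414.
Government outlay = subsidy × quantity = 15 × 414 = 6210.

Government cost = €6210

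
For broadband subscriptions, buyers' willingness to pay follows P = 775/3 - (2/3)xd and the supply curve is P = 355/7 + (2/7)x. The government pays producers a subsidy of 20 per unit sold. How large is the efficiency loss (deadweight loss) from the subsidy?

Pre-subsidy: 775/3 - (2/3)x = 355/7 + (2/7)x gives x* = 218 and P* = 113.
With the subsidy, sellers receive Ps = Pb + 20 for each unit, where Pb is the price buyers pay.
On the curves, Pb = 775/3 - (2/3)x and Ps = 355/7 + (2/7)x; the wedge Ps − Pb = 20 gives 355/7 + (2/7)x − (775/3 - (2/3)x) = 20, so x' = 239.
Then Pb = 775/3 − (2/3)·239 = 99 and Ps = 355/7 + (2/7)·239 = 119.
The subsidy expands output by 239 − 218 = 21 past the efficient level; on those units the gap between marginal cost and willingness to pay runs from 0 up to 20.
DWL = ½ × 20 × 21 = 210.

Deadweight loss = 210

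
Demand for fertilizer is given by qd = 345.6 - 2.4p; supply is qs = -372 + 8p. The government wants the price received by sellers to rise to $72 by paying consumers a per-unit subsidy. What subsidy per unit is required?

Required subsidy s = $13 per unit

At a seller price of 72, quantity supplied is -372 + 8·72 = 204.
Buyers absorb 204 only when they pay pb with 345.6 − 2.4·pb = 204, i.e. pb = 59.
s = ps − pb = 72 − 59 = 13.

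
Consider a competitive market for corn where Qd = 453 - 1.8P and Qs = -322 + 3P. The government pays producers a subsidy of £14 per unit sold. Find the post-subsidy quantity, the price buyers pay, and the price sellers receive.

Pre-subsidy: 453 - 1.8P = -322 + 3P gives P* = 3875/24, Q* = 162.375.
With the subsidy, sellers receive Ps = Pb + 14 for each unit, where Pb is the price buyers pay.
Supply in terms of Pb becomes Qs = -322 + 3(Pb + 14) = -280 + 3Pb. Setting this equal to demand: 453 - 1.8Pb = -280 + 3Pb, so Pb = 3665/24.
Sellers receive Ps = 3665/24 + 14 = 4001/24; Q' = 453 − 1.8·(3665/24) = 178.125.

Q' = 178.125; buyers pay 3665/24; sellers receive 4001/24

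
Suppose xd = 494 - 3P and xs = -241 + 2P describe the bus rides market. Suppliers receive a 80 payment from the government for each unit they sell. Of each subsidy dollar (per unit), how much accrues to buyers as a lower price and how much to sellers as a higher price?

Pre-subsidy: 494 - 3P = -241 + 2P gives P* = 147, x* = 53.
With the subsidy, sellers receive Ps = Pb + 80 for each unit, where Pb is the price buyers pay.
Supply in terms of Pb becomes xs = -241 + 2(Pb + 80) = -81 + 2Pb. Setting this equal to demand: 494 - 3Pb = -81 + 2Pb, so Pb = 115.
Sellers receive Ps = 115 + 80 = 195; x' = 494 − 3·115 = 149.
Buyers' price falls by P* − Pb = 147 − 115 = 32; sellers' price rises by Ps − P* = 195 − 147 = 48.

Buyers gain 32 per unit; sellers gain 48 per unit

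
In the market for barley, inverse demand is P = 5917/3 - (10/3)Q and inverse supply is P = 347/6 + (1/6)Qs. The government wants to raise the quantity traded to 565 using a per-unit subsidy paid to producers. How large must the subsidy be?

Required subsidy s = 63 per unit

At Q = 565, from the demand curve buyers pay Pb = 5917/3 − (10/3)·565 = 89; from the supply curve sellers need Ps = 347/6 + (1/6)·565 = 152.
The subsidy must fill the gap: s = Ps − Pb = 152 − 89 = 63.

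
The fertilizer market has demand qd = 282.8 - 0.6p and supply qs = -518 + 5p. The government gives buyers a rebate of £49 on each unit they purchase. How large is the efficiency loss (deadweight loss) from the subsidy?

Deadweight loss = £643.125

Pre-subsidy: 282.8 - 0.6p = -518 + 5p gives p* = 143, q* = 197.
With the rebate, buyers effectively pay pb = ps − 49, where ps is the price sellers receive.
Demand in terms of ps becomes qd = 282.8 − 0.6(ps − 49) = 312.2 - 0.6ps. Setting this equal to supply: 312.2 - 0.6ps = -518 + 5ps, so ps = 148.25.
Buyers pay pb = 148.25 − 49 = 99.25; q' = -518 + 5·148.25 = 223.25.
The subsidy expands output by 223.25 − 197 = 26.25 past the efficient level; on those units the gap between marginal cost and willingness to pay runs from 0 up to 49.
DWL = ½ × 49 × 26.25 = 643.125.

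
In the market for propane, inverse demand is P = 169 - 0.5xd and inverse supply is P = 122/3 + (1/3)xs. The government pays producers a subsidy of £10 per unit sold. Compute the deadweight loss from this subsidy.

Deadweight loss = £60

Pre-subsidy: 169 - 0.5x = 122/3 + (1/3)x gives x* = 154 and P* = 92.
With the subsidy, sellers receive Ps = Pb + 10 for each unit, where Pb is the price buyers pay.
On the curves, Pb = 169 - 0.5x and Ps = 122/3 + (1/3)x; the wedge Ps − Pb = 10 gives 122/3 + (1/3)x − (169 - 0.5x) = 10, so x' = 166.
Then Pb = 169 − 0.5·166 = 86 and Ps = 122/3 + (1/3)·166 = 96.
The subsidy expands output by 166 − 154 = 12 past the efficient level; on those units the gap between marginal cost and willingness to pay runs from 0 up to 10.
DWL = ½ × 10 × 12 = 60.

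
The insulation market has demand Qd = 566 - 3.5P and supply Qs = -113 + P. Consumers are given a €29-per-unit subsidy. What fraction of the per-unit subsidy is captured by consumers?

Pre-subsidy: 566 - 3.5P = -113 + P gives P* = 1358/9, Q* = 341/9.
With the rebate, buyers effectively pay Pb = Ps − 29, where Ps is the price sellers receive.
Demand in terms of Ps becomes Qd = 566 − 3.5(Ps − 29) = 667.5 - 3.5Ps. Setting this equal to supply: 667.5 - 3.5Ps = -113 + Ps, so Ps = 1561/9.
Buyers pay Pb = 1561/9 − 29 = 1300/9; Q' = -113 + 1·(1561/9) = 544/9.
Buyers' price falls by P* − Pb = 1358/9 − 1300/9 = 58/9; sellers' price rises by Ps − P* = 1561/9 − 1358/9 = 203/9.
So consumers capture (58/9)/29 = 2/9 of each unit of subsidy.

Consumer share = 2/9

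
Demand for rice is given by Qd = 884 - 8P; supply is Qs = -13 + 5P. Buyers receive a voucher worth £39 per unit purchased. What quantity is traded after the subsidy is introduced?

Pre-subsidy: 884 - 8P = -13 + 5P gives P* = 69, Q* = 332.
With the rebate, buyers effectively pay Pb = Ps − 39, where Ps is the price sellers receive.
Demand in terms of Ps becomes Qd = 884 − 8(Ps − 39) = 1196 - 8Ps. Setting this equal to supply: 1196 - 8Ps = -13 + 5Ps, so Ps = 93.
Buyers pay Pb = 93 − 39 = 54; Q' = -13 + 5·93 = 452.

Q' = 452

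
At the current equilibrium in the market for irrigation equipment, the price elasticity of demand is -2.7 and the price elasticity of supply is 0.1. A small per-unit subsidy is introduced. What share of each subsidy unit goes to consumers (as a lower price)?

For a small subsidy around the equilibrium, the benefit split depends on the relative slopes, which at a point are proportional to the elasticities.
Buyer share = εs/(εs + |εd|) = 0.1/(0.1 + 2.7) = 1/28; seller share = |εd|/(εs + |εd|) = 27/28.

Consumer share = 1/28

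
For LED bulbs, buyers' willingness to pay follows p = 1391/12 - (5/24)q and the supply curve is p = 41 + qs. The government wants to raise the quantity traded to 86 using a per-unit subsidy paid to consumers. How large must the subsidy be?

Required subsidy s = 29 per unit

At q = 86, from the demand curve buyers pay pb = 1391/12 − (5/24)·86 = 98; from the supply curve sellers need ps = 41 + 1·86 = 127.
The subsidy must fill the gap: s = ps − pb = 127 − 98 = 29.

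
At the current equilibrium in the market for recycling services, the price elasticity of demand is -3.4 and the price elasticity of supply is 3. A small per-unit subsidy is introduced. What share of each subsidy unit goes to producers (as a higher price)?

Producer share = 0.53125

For a small subsidy around the equilibrium, the benefit split depends on the relative slopes, which at a point are proportional to the elasticities.
Buyer share = εs/(εs + |εd|) = 3/(3 + 3.4) = 0.46875; seller share = |εd|/(εs + |εd|) = 0.53125.
So producers capture 0.53125 of the subsidy.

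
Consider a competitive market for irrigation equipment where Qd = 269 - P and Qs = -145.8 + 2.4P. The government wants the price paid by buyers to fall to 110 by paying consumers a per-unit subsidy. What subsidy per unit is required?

At a buyer price of 110, quantity demanded is 269 − 1·110 = 159.
Sellers supply 159 only when they receive Ps with -145.8 + 2.4·Ps = 159, i.e. Ps = 127.
s = Ps − Pb = 127 − 110 = 17.

Required subsidy s = 17 per unit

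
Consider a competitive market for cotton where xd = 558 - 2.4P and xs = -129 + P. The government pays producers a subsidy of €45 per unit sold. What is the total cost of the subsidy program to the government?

Pre-subsidy: 558 - 2.4P = -129 + P gives P* = 3435/17, x* = 1242/17.
With the subsidy, sellers receive Ps = Pb + 45 for each unit, where Pb is the price buyers pay.
Supply in terms of Pb becomes xs = -129 + 1(Pb + 45) = -84 + Pb. Setting this equal to demand: 558 - 2.4Pb = -84 + Pb, so Pb = 3210/17.
Sellers receive Ps = 3210/17 + 45 = 3975/17; x' = 558 − 2.4·(3210/17) = 1782/17.
Government outlay = subsidy × quantity = 45 × 1782/17 = 80190/17.

Government cost = 80190/17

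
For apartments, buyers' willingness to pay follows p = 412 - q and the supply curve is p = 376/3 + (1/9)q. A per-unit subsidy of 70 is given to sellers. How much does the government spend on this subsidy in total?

Government cost = 22470

Pre-subsidy: 412 - q = 376/3 + (1/9)q gives q* = 258 and p* = 154.
With the subsidy, sellers receive ps = pb + 70 for each unit, where pb is the price buyers pay.
On the curves, pb = 412 - q and ps = 376/3 + (1/9)q; the wedge ps − pb = 70 gives 376/3 + (1/9)q − (412 - q) = 70, so q' = 321.
Then pb = 412 − 1·321 = 91 and ps = 376/3 + (1/9)·321 = 161.
Government outlay = subsidy × quantity = 70 × 321 = 22470.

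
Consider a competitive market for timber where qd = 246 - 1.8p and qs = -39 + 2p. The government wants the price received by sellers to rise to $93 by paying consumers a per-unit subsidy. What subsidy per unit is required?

At a seller price of 93, quantity supplied is -39 + 2·93 = 147.
Buyers absorb 147 only when they pay pb with 246 − 1.8·pb = 147, i.e. pb = 55.
s = ps − pb = 93 − 55 = 38.

Required subsidy s = $38 per unit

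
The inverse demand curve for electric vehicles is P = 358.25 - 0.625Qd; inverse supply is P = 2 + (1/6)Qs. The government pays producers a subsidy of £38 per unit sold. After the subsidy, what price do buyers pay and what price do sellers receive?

Pre-subsidy: 358.25 - 0.625Q = 2 + (1/6)Q gives Q* = 450 and P* = 77.
With the subsidy, sellers receive Ps = Pb + 38 for each unit, where Pb is the price buyers pay.
On the curves, Pb = 358.25 - 0.625Q and Ps = 2 + (1/6)Q; the wedge Ps − Pb = 38 gives 2 + (1/6)Q − (358.25 - 0.625Q) = 38, so Q' = 498.
Then Pb = 358.25 − 0.625·498 = 47 and Ps = 2 + (1/6)·498 = 85.

Buyers pay £47; sellers receive £85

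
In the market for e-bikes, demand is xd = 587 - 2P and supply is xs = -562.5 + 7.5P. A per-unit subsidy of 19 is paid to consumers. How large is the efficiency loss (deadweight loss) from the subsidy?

Pre-subsidy: 587 - 2P = -562.5 + 7.5P gives P* = 121, x* = 345.
With the rebate, buyers effectively pay Pb = Ps − 19, where Ps is the price sellers receive.
Demand in terms of Ps becomes xd = 587 − 2(Ps − 19) = 625 - 2Ps. Setting this equal to supply: 625 - 2Ps = -562.5 + 7.5Ps, so Ps = 125.
Buyers pay Pb = 125 − 19 = 106; x' = -562.5 + 7.5·125 = 375.
The subsidy expands output by 375 − 345 = 30 past the efficient level; on those units the gap between marginal cost and willingness to pay runs from 0 up to 19.
DWL = ½ × 19 × 30 = 285.

Deadweight loss = 285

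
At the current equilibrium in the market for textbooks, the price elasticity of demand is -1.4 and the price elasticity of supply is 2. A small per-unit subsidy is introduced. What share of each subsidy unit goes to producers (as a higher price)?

Producer share = 7/17

For a small subsidy around the equilibrium, the benefit split depends on the relative slopes, which at a point are proportional to the elasticities.
Buyer share = εs/(εs + |εd|) = 2/(2 + 1.4) = 10/17; seller share = |εd|/(εs + |εd|) = 7/17.
So producers capture 7/17 of the subsidy.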